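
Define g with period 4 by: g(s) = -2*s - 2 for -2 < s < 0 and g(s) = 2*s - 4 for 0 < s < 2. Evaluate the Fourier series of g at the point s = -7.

s = -7 differs from s = 1 by -2 full period(s), and the series is 4-periodic.
g is continuous at s = 1 with value -2, so the series converges to -2 there.

-2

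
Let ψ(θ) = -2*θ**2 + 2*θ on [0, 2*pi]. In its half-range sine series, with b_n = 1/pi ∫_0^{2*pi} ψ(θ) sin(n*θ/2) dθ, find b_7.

8*(-98*pi**2 + 8 + 49*pi)/(343*pi)

b_7 = 1/pi ∫_0^{2*pi} (-2*θ**2 + 2*θ) sin(7*θ/2) dθ.
Integrating by parts twice (tabular method), an antiderivative of (-2*θ**2 + 2*θ) sin(7*θ/2) is 4*θ**2*cos(7*θ/2)/7 - 16*θ*sin(7*θ/2)/49 - 4*θ*cos(7*θ/2)/7 + 8*sin(7*θ/2)/49 - 32*cos(7*θ/2)/343; evaluating from 0 to 2*pi: ∫_{0}^{2*pi} (-2*θ**2 + 2*θ) sin(7*θ/2) dθ = (-16*pi**2/7 + 32/343 + 8*pi/7) - (-32/343) = -16*pi**2/7 + 64/343 + 8*pi/7.
Hence b_7 = (1/pi)·(-16*pi**2/7 + 64/343 + 8*pi/7) = 8*(-98*pi**2 + 8 + 49*pi)/(343*pi).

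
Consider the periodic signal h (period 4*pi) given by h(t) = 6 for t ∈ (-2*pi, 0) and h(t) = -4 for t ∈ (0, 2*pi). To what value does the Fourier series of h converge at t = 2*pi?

At t = 2*pi the one-sided limits are h(2*pi^-) = -4 and h(2*pi^+) = 6.
By Dirichlet's theorem the series converges to their average, [(-4) + (6)]/2 = 1.

1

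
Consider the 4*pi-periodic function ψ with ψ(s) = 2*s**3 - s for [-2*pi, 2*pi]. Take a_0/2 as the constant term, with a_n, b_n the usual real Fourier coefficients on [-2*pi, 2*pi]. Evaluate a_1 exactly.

0

a_1 = (1/(2*pi)) ∫_{-2*pi}^{2*pi} ψ(s) cos(s/2) ds.
ψ is odd and cos(s/2) is even, so the integrand is odd over a symmetric interval and the integral vanishes.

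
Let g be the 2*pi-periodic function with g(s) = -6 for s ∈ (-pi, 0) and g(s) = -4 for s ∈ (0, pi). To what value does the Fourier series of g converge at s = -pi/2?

-6

g is continuous at s = -pi/2 with value -6, so the series converges to -6 there.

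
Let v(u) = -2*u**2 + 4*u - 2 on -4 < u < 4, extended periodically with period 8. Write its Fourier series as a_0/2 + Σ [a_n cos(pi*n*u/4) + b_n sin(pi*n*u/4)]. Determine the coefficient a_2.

a_2 = 1/4 ∫_{-4}^{4} v(u) cos(pi*u/2) du.
Integrating by parts twice (tabular method), an antiderivative of (-2*u**2 + 4*u - 2) cos(pi*u/2) is -4*u**2*sin(pi*u/2)/pi + 8*u*sin(pi*u/2)/pi - 16*u*cos(pi*u/2)/pi**2 - 4*sin(pi*u/2)/pi + 32*sin(pi*u/2)/pi**3 + 16*cos(pi*u/2)/pi**2; evaluating from -4 to 4: ∫_{-4}^{4} (-2*u**2 + 4*u - 2) cos(pi*u/2) du = (-48/pi**2) - (80/pi**2) = -128/pi**2.
Hence a_2 = (1/4)·(-128/pi**2) = -32/pi**2.

-32/pi**2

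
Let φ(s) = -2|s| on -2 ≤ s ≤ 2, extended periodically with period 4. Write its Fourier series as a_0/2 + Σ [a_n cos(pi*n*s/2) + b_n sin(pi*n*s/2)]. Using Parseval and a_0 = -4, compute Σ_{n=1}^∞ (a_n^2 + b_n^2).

8/3

Parseval: a_0^2/2 + Σ_{n≥1} (a_n^2+b_n^2) = 1/2 ∫_{-2}^{2} φ(s)^2 ds = 32/3.
Subtract a_0^2/2 = 8: Σ (a_n^2+b_n^2) = 8/3.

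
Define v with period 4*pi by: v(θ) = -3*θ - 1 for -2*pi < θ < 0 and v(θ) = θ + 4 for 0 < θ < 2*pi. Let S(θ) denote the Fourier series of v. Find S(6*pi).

θ = 6*pi differs from θ = 2*pi by 1 full period(s), and the series is 4*pi-periodic.
At θ = 2*pi the one-sided limits are v(2*pi^-) = 4 + 2*pi and v(2*pi^+) = -1 + 6*pi.
By Dirichlet's theorem the series converges to their average, [(4 + 2*pi) + (-1 + 6*pi)]/2 = 3/2 + 4*pi.

3/2 + 4*pi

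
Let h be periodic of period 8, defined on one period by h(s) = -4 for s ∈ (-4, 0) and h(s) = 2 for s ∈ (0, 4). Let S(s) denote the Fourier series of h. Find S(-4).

At s = -4 the one-sided limits are h(-4^-) = 2 and h(-4^+) = -4.
By Dirichlet's theorem the series converges to their average, [(2) + (-4)]/2 = -1.

-1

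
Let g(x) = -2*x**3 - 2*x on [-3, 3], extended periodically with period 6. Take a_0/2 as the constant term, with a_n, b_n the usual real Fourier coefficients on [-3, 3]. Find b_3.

b_3 = 1/3 ∫_{-3}^{3} g(x) sin(pi*x) dx.
g is odd and sin(pi*x) is odd, so the integrand is even and b_3 = 2/3 ∫_0^{3} g(x) sin(pi*x) dx.
Integrating by parts three times (tabular method), an antiderivative of (-2*x**3 - 2*x) sin(pi*x) is 2*x**3*cos(pi*x)/pi - 6*x**2*sin(pi*x)/pi**2 - 12*x*cos(pi*x)/pi**3 + 2*x*cos(pi*x)/pi - 2*sin(pi*x)/pi**2 + 12*sin(pi*x)/pi**4; evaluating from 0 to 3: ∫_{0}^{3} (-2*x**3 - 2*x) sin(pi*x) dx = (-60/pi + 36/pi**3) - (0) = -60/pi + 36/pi**3.
Hence b_3 = (2/3)·(-60/pi + 36/pi**3) = -40/pi + 24/pi**3.

-40/pi + 24/pi**3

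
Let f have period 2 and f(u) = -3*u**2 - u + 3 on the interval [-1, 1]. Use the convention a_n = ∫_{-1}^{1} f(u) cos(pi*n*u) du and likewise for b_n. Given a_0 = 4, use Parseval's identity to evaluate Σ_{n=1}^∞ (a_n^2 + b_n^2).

Parseval: a_0^2/2 + Σ_{n≥1} (a_n^2+b_n^2) = ∫_{-1}^{1} f(u)^2 du = 154/15.
Subtract a_0^2/2 = 8: Σ (a_n^2+b_n^2) = 34/15.

34/15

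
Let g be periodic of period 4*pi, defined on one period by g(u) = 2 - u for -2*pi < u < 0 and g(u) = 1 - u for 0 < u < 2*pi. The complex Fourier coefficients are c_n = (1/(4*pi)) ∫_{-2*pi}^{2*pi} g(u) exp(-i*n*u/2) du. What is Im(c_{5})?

(1 + 2*pi)/(5*pi)

Since g is real-valued, Im(c_{5}) = -(1/(4*pi)) ∫_{-2*pi}^{2*pi} g(u) sin(5*u/2) du = -b_{5}/2.
Split the integral at the breakpoints.
Integrating by parts (boundary term plus one more integral), an antiderivative of (2 - u) sin(5*u/2) is 2*u*cos(5*u/2)/5 - 4*sin(5*u/2)/25 - 4*cos(5*u/2)/5; evaluating from -2*pi to 0: ∫_{-2*pi}^{0} (2 - u) sin(5*u/2) du = (-4/5) - (4/5 + 4*pi/5) = -4*pi/5 - 8/5.
Integrating by parts (boundary term plus one more integral), an antiderivative of (1 - u) sin(5*u/2) is 2*u*cos(5*u/2)/5 - 4*sin(5*u/2)/25 - 2*cos(5*u/2)/5; evaluating from 0 to 2*pi: ∫_{0}^{2*pi} (1 - u) sin(5*u/2) du = (2/5 - 4*pi/5) - (-2/5) = 4/5 - 4*pi/5.
So ∫_{-2*pi}^{2*pi} g(u) sin(5*u/2) du = -8*pi/5 - 4/5.
Hence Im(c_{5}) = (-1/(4*pi))·(-8*pi/5 - 4/5) = (1 + 2*pi)/(5*pi).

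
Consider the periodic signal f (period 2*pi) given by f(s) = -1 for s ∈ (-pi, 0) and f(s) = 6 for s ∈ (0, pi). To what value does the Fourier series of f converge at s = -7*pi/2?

6

s = -7*pi/2 differs from s = pi/2 by -2 full period(s), and the series is 2*pi-periodic.
f is continuous at s = pi/2 with value 6, so the series converges to 6 there.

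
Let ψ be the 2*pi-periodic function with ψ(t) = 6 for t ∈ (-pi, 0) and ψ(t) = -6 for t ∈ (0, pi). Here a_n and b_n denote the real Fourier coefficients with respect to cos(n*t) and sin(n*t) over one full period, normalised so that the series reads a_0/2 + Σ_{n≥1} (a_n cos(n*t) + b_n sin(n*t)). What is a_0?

a_0 = 1/pi ∫_{-pi}^{pi} ψ(t) dt = 1/pi · (0) = 0.

0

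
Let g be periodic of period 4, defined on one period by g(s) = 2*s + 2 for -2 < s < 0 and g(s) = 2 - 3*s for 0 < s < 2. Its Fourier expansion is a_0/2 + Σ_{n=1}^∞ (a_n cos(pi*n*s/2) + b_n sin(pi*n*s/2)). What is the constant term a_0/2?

-1/2

a_0 = 1/2 ∫_{-2}^{2} g(s) ds = 1/2 · (-2) = -1.
So the constant term a_0/2 = -1/2.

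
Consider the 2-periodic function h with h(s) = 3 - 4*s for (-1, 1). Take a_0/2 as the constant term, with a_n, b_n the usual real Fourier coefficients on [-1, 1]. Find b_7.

b_7 = ∫_{-1}^{1} h(s) sin(7*pi*s) ds.
Integrating by parts (boundary term plus one more integral), an antiderivative of (3 - 4*s) sin(7*pi*s) is 4*s*cos(7*pi*s)/(7*pi) - 4*sin(7*pi*s)/(49*pi**2) - 3*cos(7*pi*s)/(7*pi); evaluating from -1 to 1: ∫_{-1}^{1} (3 - 4*s) sin(7*pi*s) ds = (-1/(7*pi)) - (1/pi) = -8/(7*pi).
Hence b_7 = -8/(7*pi).

-8/(7*pi)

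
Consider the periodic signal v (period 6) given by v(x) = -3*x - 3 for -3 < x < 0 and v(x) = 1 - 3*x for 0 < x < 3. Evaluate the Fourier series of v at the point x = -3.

At x = -3 the one-sided limits are v(-3^-) = -8 and v(-3^+) = 6.
By Dirichlet's theorem the series converges to their average, [(-8) + (6)]/2 = -1.

-1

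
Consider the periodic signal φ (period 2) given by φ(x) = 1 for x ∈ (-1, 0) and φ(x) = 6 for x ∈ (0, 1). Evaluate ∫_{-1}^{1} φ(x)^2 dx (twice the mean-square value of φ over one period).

37

∫_{-1}^{1} φ(x)^2 dx = 37.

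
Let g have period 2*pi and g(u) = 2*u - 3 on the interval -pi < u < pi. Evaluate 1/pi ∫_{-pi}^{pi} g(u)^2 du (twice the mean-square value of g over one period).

1/pi ∫_{-pi}^{pi} g(u)^2 du = 1/pi · (18*pi + 8*pi**3/3) = 18 + 8*pi**2/3.

18 + 8*pi**2/3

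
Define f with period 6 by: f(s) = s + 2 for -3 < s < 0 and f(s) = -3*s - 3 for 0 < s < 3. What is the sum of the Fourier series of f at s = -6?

-1/2

s = -6 differs from s = 0 by -1 full period(s), and the series is 6-periodic.
At s = 0 the one-sided limits are f(0^-) = 2 and f(0^+) = -3.
By Dirichlet's theorem the series converges to their average, [(2) + (-3)]/2 = -1/2.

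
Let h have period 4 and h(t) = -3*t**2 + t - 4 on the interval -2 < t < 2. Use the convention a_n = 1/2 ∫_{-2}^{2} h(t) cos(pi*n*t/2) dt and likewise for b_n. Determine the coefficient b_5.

4/(5*pi)

b_5 = 1/2 ∫_{-2}^{2} h(t) sin(5*pi*t/2) dt.
Integrating by parts twice (tabular method), an antiderivative of (-3*t**2 + t - 4) sin(5*pi*t/2) is 6*t**2*cos(5*pi*t/2)/(5*pi) - 24*t*sin(5*pi*t/2)/(25*pi**2) - 2*t*cos(5*pi*t/2)/(5*pi) + 4*sin(5*pi*t/2)/(25*pi**2) - 48*cos(5*pi*t/2)/(125*pi**3) + 8*cos(5*pi*t/2)/(5*pi); evaluating from -2 to 2: ∫_{-2}^{2} (-3*t**2 + t - 4) sin(5*pi*t/2) dt = (4*(12 - 175*pi**2)/(125*pi**3)) - (12*(4 - 75*pi**2)/(125*pi**3)) = 8/(5*pi).
Hence b_5 = (1/2)·(8/(5*pi)) = 4/(5*pi).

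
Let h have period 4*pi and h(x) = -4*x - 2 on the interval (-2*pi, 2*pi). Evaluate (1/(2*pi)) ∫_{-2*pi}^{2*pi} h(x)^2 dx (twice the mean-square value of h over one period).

(1/(2*pi)) ∫_{-2*pi}^{2*pi} h(x)^2 dx = (1/(2*pi)) · (16*pi + 256*pi**3/3) = 8 + 128*pi**2/3.

8 + 128*pi**2/3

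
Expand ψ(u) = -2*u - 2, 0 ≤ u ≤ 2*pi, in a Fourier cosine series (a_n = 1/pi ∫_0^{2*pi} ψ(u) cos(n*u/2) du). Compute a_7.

a_7 = 1/pi ∫_0^{2*pi} (-2*u - 2) cos(7*u/2) du.
Integrating by parts (boundary term plus one more integral), an antiderivative of (-2*u - 2) cos(7*u/2) is -4*u*sin(7*u/2)/7 - 4*sin(7*u/2)/7 - 8*cos(7*u/2)/49; evaluating from 0 to 2*pi: ∫_{0}^{2*pi} (-2*u - 2) cos(7*u/2) du = (8/49) - (-8/49) = 16/49.
Hence a_7 = (1/pi)·(16/49) = 16/(49*pi).

16/(49*pi)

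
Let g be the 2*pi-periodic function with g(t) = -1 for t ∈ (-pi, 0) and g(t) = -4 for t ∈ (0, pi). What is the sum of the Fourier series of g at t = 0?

-5/2

At t = 0 the one-sided limits are g(0^-) = -1 and g(0^+) = -4.
By Dirichlet's theorem the series converges to their average, [(-1) + (-4)]/2 = -5/2.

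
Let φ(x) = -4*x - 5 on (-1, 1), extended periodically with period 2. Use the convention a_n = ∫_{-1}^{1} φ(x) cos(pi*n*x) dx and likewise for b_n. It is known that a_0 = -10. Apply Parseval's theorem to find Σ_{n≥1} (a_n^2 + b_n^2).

Parseval: a_0^2/2 + Σ_{n≥1} (a_n^2+b_n^2) = ∫_{-1}^{1} φ(x)^2 dx = 182/3.
Subtract a_0^2/2 = 50: Σ (a_n^2+b_n^2) = 32/3.

32/3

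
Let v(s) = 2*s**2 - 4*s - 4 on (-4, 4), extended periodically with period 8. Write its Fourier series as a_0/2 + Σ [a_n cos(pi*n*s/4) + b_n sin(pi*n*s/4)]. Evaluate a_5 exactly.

-128/(25*pi**2)

a_5 = 1/4 ∫_{-4}^{4} v(s) cos(5*pi*s/4) ds.
Integrating by parts twice (tabular method), an antiderivative of (2*s**2 - 4*s - 4) cos(5*pi*s/4) is 8*s**2*sin(5*pi*s/4)/(5*pi) - 16*s*sin(5*pi*s/4)/(5*pi) + 64*s*cos(5*pi*s/4)/(25*pi**2) - 16*sin(5*pi*s/4)/(5*pi) - 256*sin(5*pi*s/4)/(125*pi**3) - 64*cos(5*pi*s/4)/(25*pi**2); evaluating from -4 to 4: ∫_{-4}^{4} (2*s**2 - 4*s - 4) cos(5*pi*s/4) ds = (-192/(25*pi**2)) - (64/(5*pi**2)) = -512/(25*pi**2).
Hence a_5 = (1/4)·(-512/(25*pi**2)) = -128/(25*pi**2).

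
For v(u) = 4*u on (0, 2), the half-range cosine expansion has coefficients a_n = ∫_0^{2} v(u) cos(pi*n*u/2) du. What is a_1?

-32/pi**2

a_1 = ∫_0^{2} (4*u) cos(pi*u/2) du.
Integrating by parts (boundary term plus one more integral), an antiderivative of (4*u) cos(pi*u/2) is 8*u*sin(pi*u/2)/pi + 16*cos(pi*u/2)/pi**2; evaluating from 0 to 2: ∫_{0}^{2} (4*u) cos(pi*u/2) du = (-16/pi**2) - (16/pi**2) = -32/pi**2.
Hence a_1 = -32/pi**2.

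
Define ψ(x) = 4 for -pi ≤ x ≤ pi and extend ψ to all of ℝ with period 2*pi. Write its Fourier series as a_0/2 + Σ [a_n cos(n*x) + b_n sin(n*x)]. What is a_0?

8

a_0 = 1/pi ∫_{-pi}^{pi} ψ(x) dx = 1/pi · (8*pi) = 8.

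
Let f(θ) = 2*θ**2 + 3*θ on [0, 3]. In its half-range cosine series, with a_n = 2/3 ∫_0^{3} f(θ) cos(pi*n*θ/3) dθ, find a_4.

9/(2*pi**2)

a_4 = 2/3 ∫_0^{3} (2*θ**2 + 3*θ) cos(4*pi*θ/3) dθ.
Integrating by parts twice (tabular method), an antiderivative of (2*θ**2 + 3*θ) cos(4*pi*θ/3) is 3*θ**2*sin(4*pi*θ/3)/(2*pi) + 9*θ*sin(4*pi*θ/3)/(4*pi) + 9*θ*cos(4*pi*θ/3)/(4*pi**2) - 27*sin(4*pi*θ/3)/(16*pi**3) + 27*cos(4*pi*θ/3)/(16*pi**2); evaluating from 0 to 3: ∫_{0}^{3} (2*θ**2 + 3*θ) cos(4*pi*θ/3) dθ = (135/(16*pi**2)) - (27/(16*pi**2)) = 27/(4*pi**2).
Hence a_4 = (2/3)·(27/(4*pi**2)) = 9/(2*pi**2).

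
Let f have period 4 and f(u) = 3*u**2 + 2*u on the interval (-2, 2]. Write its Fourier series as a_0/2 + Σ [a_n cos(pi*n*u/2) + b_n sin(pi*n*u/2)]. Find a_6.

4/(3*pi**2)

a_6 = 1/2 ∫_{-2}^{2} f(u) cos(3*pi*u) du.
Integrating by parts twice (tabular method), an antiderivative of (3*u**2 + 2*u) cos(3*pi*u) is u**2*sin(3*pi*u)/pi + 2*u*sin(3*pi*u)/(3*pi) + 2*u*cos(3*pi*u)/(3*pi**2) - 2*sin(3*pi*u)/(9*pi**3) + 2*cos(3*pi*u)/(9*pi**2); evaluating from -2 to 2: ∫_{-2}^{2} (3*u**2 + 2*u) cos(3*pi*u) du = (14/(9*pi**2)) - (-10/(9*pi**2)) = 8/(3*pi**2).
Hence a_6 = (1/2)·(8/(3*pi**2)) = 4/(3*pi**2).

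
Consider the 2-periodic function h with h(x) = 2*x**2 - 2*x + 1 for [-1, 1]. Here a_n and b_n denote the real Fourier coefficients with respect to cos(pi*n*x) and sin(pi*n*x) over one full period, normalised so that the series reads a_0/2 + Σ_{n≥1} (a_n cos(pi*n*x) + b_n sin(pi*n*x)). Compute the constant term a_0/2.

5/3

a_0 = ∫_{-1}^{1} h(x) dx = 10/3.
So the constant term a_0/2 = 5/3.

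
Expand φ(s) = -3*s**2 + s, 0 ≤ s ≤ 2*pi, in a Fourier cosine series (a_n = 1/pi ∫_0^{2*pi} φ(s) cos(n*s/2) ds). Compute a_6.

a_6 = 1/pi ∫_0^{2*pi} (-3*s**2 + s) cos(3*s) ds.
Integrating by parts twice (tabular method), an antiderivative of (-3*s**2 + s) cos(3*s) is -s**2*sin(3*s) + s*sin(3*s)/3 - 2*s*cos(3*s)/3 + 2*sin(3*s)/9 + cos(3*s)/9; evaluating from 0 to 2*pi: ∫_{0}^{2*pi} (-3*s**2 + s) cos(3*s) ds = (1/9 - 4*pi/3) - (1/9) = -4*pi/3.
Hence a_6 = (1/pi)·(-4*pi/3) = -4/3.

-4/3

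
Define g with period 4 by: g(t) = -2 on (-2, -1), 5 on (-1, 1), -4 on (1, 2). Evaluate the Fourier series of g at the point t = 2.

-3

At t = 2 the one-sided limits are g(2^-) = -4 and g(2^+) = -2.
By Dirichlet's theorem the series converges to their average, [(-4) + (-2)]/2 = -3.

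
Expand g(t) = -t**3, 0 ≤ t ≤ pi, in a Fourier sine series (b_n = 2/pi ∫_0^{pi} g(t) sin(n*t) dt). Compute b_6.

b_6 = 2/pi ∫_0^{pi} (-t**3) sin(6*t) dt.
Integrating by parts three times (tabular method), an antiderivative of (-t**3) sin(6*t) is t**3*cos(6*t)/6 - t**2*sin(6*t)/12 - t*cos(6*t)/36 + sin(6*t)/216; evaluating from 0 to pi: ∫_{0}^{pi} (-t**3) sin(6*t) dt = (-pi/36 + pi**3/6) - (0) = -pi/36 + pi**3/6.
Hence b_6 = (2/pi)·(-pi/36 + pi**3/6) = -1/18 + pi**2/3.

-1/18 + pi**2/3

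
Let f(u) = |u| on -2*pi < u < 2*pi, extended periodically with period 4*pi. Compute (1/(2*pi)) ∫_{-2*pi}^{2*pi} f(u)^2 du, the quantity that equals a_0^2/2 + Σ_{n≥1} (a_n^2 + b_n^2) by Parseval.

(1/(2*pi)) ∫_{-2*pi}^{2*pi} f(u)^2 du = (1/(2*pi)) · (16*pi**3/3) = 8*pi**2/3.

8*pi**2/3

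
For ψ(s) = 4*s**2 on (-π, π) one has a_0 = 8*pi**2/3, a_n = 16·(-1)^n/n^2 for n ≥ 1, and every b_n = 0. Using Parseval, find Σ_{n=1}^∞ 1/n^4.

pi**4/90

Parseval: a_0^2/2 + Σ a_n^2 = (1/π) ∫_{-π}^{π} ψ(s)^2 ds = 32*pi**4/5.
Subtract a_0^2/2 = 32*pi**4/9: Σ a_n^2 = 128*pi**4/45.
Since a_n^2 = 256/n^4, Σ 1/n^4 = pi**4/90.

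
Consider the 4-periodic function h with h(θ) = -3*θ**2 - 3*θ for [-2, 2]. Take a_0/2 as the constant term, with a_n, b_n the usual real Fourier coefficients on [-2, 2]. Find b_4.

b_4 = 1/2 ∫_{-2}^{2} h(θ) sin(2*pi*θ) dθ.
Integrating by parts twice (tabular method), an antiderivative of (-3*θ**2 - 3*θ) sin(2*pi*θ) is 3*θ**2*cos(2*pi*θ)/(2*pi) - 3*θ*sin(2*pi*θ)/(2*pi**2) + 3*θ*cos(2*pi*θ)/(2*pi) - 3*sin(2*pi*θ)/(4*pi**2) - 3*cos(2*pi*θ)/(4*pi**3); evaluating from -2 to 2: ∫_{-2}^{2} (-3*θ**2 - 3*θ) sin(2*pi*θ) dθ = (-3/(4*pi**3) + 9/pi) - (-3/(4*pi**3) + 3/pi) = 6/pi.
Hence b_4 = (1/2)·(6/pi) = 3/pi.

3/pi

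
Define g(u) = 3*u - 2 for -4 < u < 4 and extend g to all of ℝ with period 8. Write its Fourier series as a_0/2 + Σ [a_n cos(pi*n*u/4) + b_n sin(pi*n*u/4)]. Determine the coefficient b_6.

-4/pi

b_6 = 1/4 ∫_{-4}^{4} g(u) sin(3*pi*u/2) du.
Integrating by parts (boundary term plus one more integral), an antiderivative of (3*u - 2) sin(3*pi*u/2) is -2*u*cos(3*pi*u/2)/pi + 4*sin(3*pi*u/2)/(3*pi**2) + 4*cos(3*pi*u/2)/(3*pi); evaluating from -4 to 4: ∫_{-4}^{4} (3*u - 2) sin(3*pi*u/2) du = (-20/(3*pi)) - (28/(3*pi)) = -16/pi.
Hence b_6 = (1/4)·(-16/pi) = -4/pi.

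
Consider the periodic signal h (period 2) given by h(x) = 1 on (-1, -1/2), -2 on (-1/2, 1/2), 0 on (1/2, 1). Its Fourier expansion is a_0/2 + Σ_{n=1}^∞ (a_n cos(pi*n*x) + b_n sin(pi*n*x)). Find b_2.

b_2 = ∫_{-1}^{1} h(x) sin(2*pi*x) dx.
Split the integral at the breakpoints.
Directly, an antiderivative of (1) sin(2*pi*x) is -cos(2*pi*x)/(2*pi); evaluating from -1 to -1/2: ∫_{-1}^{-1/2} (1) sin(2*pi*x) dx = (1/(2*pi)) - (-1/(2*pi)) = 1/pi.
Directly, an antiderivative of (-2) sin(2*pi*x) is cos(2*pi*x)/pi; evaluating from -1/2 to 1/2: ∫_{-1/2}^{1/2} (-2) sin(2*pi*x) dx = (-1/pi) - (-1/pi) = 0.
∫_{1/2}^{1} (0) sin(2*pi*x) dx = 0.
Summing the pieces gives b_2 = 1/pi.

1/pi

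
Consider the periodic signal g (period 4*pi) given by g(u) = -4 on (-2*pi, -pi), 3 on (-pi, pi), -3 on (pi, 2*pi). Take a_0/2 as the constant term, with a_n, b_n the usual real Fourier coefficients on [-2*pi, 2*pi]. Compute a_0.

-1/2

a_0 = (1/(2*pi)) ∫_{-2*pi}^{2*pi} g(u) du = (1/(2*pi)) · (-pi) = -1/2.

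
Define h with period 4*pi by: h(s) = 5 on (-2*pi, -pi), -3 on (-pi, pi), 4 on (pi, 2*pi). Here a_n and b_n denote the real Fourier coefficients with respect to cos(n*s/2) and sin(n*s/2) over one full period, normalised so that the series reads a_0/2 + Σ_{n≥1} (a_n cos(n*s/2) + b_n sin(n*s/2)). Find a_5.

-3/pi

a_5 = (1/(2*pi)) ∫_{-2*pi}^{2*pi} h(s) cos(5*s/2) ds.
Split the integral at the breakpoints.
Directly, an antiderivative of (5) cos(5*s/2) is 2*sin(5*s/2); evaluating from -2*pi to -pi: ∫_{-2*pi}^{-pi} (5) cos(5*s/2) ds = (-2) - (0) = -2.
Directly, an antiderivative of (-3) cos(5*s/2) is -6*sin(5*s/2)/5; evaluating from -pi to pi: ∫_{-pi}^{pi} (-3) cos(5*s/2) ds = (-6/5) - (6/5) = -12/5.
Directly, an antiderivative of (4) cos(5*s/2) is 8*sin(5*s/2)/5; evaluating from pi to 2*pi: ∫_{pi}^{2*pi} (4) cos(5*s/2) ds = (0) - (8/5) = -8/5.
Summing the pieces and multiplying by (1/(2*pi)) gives a_5 = -3/pi.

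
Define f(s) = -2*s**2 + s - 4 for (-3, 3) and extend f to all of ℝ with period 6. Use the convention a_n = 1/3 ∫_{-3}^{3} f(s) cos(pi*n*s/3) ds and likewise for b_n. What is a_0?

-20

a_0 = 1/3 ∫_{-3}^{3} f(s) ds = 1/3 · (-60) = -20.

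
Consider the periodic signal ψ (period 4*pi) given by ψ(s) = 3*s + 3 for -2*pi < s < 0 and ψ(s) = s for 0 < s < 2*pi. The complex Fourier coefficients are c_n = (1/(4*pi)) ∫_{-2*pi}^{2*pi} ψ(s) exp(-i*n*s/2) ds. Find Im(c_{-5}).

(-3 + 4*pi)/(5*pi)

Since ψ is real-valued, Im(c_{-5}) = -(1/(4*pi)) ∫_{-2*pi}^{2*pi} ψ(s) sin(-5*s/2) ds = b_{5}/2.
Split the integral at the breakpoints.
Integrating by parts (boundary term plus one more integral), an antiderivative of (3*s + 3) sin(-5*s/2) is 6*s*cos(5*s/2)/5 - 12*sin(5*s/2)/25 + 6*cos(5*s/2)/5; evaluating from -2*pi to 0: ∫_{-2*pi}^{0} (3*s + 3) sin(-5*s/2) ds = (6/5) - (-6/5 + 12*pi/5) = 12/5 - 12*pi/5.
Integrating by parts (boundary term plus one more integral), an antiderivative of (s) sin(-5*s/2) is 2*s*cos(5*s/2)/5 - 4*sin(5*s/2)/25; evaluating from 0 to 2*pi: ∫_{0}^{2*pi} (s) sin(-5*s/2) ds = (-4*pi/5) - (0) = -4*pi/5.
So ∫_{-2*pi}^{2*pi} ψ(s) sin(-5*s/2) ds = 12/5 - 16*pi/5.
Hence Im(c_{-5}) = (-1/(4*pi))·(12/5 - 16*pi/5) = (-3 + 4*pi)/(5*pi).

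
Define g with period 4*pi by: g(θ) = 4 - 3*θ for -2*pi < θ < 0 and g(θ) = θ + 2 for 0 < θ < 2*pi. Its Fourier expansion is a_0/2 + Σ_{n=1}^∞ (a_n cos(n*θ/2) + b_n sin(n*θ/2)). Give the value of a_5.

a_5 = (1/(2*pi)) ∫_{-2*pi}^{2*pi} g(θ) cos(5*θ/2) dθ.
Split the integral at the breakpoints.
Integrating by parts (boundary term plus one more integral), an antiderivative of (4 - 3*θ) cos(5*θ/2) is -6*θ*sin(5*θ/2)/5 + 8*sin(5*θ/2)/5 - 12*cos(5*θ/2)/25; evaluating from -2*pi to 0: ∫_{-2*pi}^{0} (4 - 3*θ) cos(5*θ/2) dθ = (-12/25) - (12/25) = -24/25.
Integrating by parts (boundary term plus one more integral), an antiderivative of (θ + 2) cos(5*θ/2) is 2*θ*sin(5*θ/2)/5 + 4*sin(5*θ/2)/5 + 4*cos(5*θ/2)/25; evaluating from 0 to 2*pi: ∫_{0}^{2*pi} (θ + 2) cos(5*θ/2) dθ = (-4/25) - (4/25) = -8/25.
Summing the pieces and multiplying by (1/(2*pi)) gives a_5 = -16/(25*pi).

-16/(25*pi)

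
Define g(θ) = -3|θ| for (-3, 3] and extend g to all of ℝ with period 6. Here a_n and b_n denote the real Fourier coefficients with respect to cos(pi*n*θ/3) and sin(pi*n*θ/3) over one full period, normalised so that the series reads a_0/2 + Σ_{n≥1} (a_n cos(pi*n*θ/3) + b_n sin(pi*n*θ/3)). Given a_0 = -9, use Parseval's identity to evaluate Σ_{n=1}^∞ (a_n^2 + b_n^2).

Parseval: a_0^2/2 + Σ_{n≥1} (a_n^2+b_n^2) = 1/3 ∫_{-3}^{3} g(θ)^2 dθ = 54.
Subtract a_0^2/2 = 81/2: Σ (a_n^2+b_n^2) = 27/2.

27/2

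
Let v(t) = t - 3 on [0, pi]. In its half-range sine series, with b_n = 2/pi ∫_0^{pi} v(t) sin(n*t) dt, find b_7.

2*(-6 + pi)/(7*pi)

b_7 = 2/pi ∫_0^{pi} (t - 3) sin(7*t) dt.
Integrating by parts (boundary term plus one more integral), an antiderivative of (t - 3) sin(7*t) is -t*cos(7*t)/7 + sin(7*t)/49 + 3*cos(7*t)/7; evaluating from 0 to pi: ∫_{0}^{pi} (t - 3) sin(7*t) dt = (-3/7 + pi/7) - (3/7) = -6/7 + pi/7.
Hence b_7 = (2/pi)·(-6/7 + pi/7) = 2*(-6 + pi)/(7*pi).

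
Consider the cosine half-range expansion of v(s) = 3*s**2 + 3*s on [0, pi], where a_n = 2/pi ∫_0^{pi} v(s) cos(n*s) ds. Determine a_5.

a_5 = 2/pi ∫_0^{pi} (3*s**2 + 3*s) cos(5*s) ds.
Integrating by parts twice (tabular method), an antiderivative of (3*s**2 + 3*s) cos(5*s) is 3*s**2*sin(5*s)/5 + 3*s*sin(5*s)/5 + 6*s*cos(5*s)/25 - 6*sin(5*s)/125 + 3*cos(5*s)/25; evaluating from 0 to pi: ∫_{0}^{pi} (3*s**2 + 3*s) cos(5*s) ds = (-6*pi/25 - 3/25) - (3/25) = -6*pi/25 - 6/25.
Hence a_5 = (2/pi)·(-6*pi/25 - 6/25) = 12*(-pi - 1)/(25*pi).

12*(-pi - 1)/(25*pi)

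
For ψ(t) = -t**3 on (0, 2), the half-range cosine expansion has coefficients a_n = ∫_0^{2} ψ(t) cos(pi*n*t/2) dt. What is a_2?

a_2 = ∫_0^{2} (-t**3) cos(pi*t) dt.
Integrating by parts three times (tabular method), an antiderivative of (-t**3) cos(pi*t) is -t**3*sin(pi*t)/pi - 3*t**2*cos(pi*t)/pi**2 + 6*t*sin(pi*t)/pi**3 + 6*cos(pi*t)/pi**4; evaluating from 0 to 2: ∫_{0}^{2} (-t**3) cos(pi*t) dt = (6*(1 - 2*pi**2)/pi**4) - (6/pi**4) = -12/pi**2.
Hence a_2 = -12/pi**2.

-12/pi**2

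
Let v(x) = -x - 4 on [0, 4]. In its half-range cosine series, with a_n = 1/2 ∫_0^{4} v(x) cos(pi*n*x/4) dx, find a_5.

16/(25*pi**2)

a_5 = 1/2 ∫_0^{4} (-x - 4) cos(5*pi*x/4) dx.
Integrating by parts (boundary term plus one more integral), an antiderivative of (-x - 4) cos(5*pi*x/4) is -4*x*sin(5*pi*x/4)/(5*pi) - 16*sin(5*pi*x/4)/(5*pi) - 16*cos(5*pi*x/4)/(25*pi**2); evaluating from 0 to 4: ∫_{0}^{4} (-x - 4) cos(5*pi*x/4) dx = (16/(25*pi**2)) - (-16/(25*pi**2)) = 32/(25*pi**2).
Hence a_5 = (1/2)·(32/(25*pi**2)) = 16/(25*pi**2).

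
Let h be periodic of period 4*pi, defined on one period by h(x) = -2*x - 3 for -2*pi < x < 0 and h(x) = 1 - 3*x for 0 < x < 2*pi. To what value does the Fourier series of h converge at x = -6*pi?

-pi - 1

x = -6*pi differs from x = 2*pi by -2 full period(s), and the series is 4*pi-periodic.
At x = 2*pi the one-sided limits are h(2*pi^-) = 1 - 6*pi and h(2*pi^+) = -3 + 4*pi.
By Dirichlet's theorem the series converges to their average, [(1 - 6*pi) + (-3 + 4*pi)]/2 = -pi - 1.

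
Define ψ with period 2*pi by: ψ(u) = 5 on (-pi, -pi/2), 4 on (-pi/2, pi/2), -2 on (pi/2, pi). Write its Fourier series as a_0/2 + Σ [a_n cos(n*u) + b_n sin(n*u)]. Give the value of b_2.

b_2 = 1/pi ∫_{-pi}^{pi} ψ(u) sin(2*u) du.
Split the integral at the breakpoints.
Directly, an antiderivative of (5) sin(2*u) is -5*cos(2*u)/2; evaluating from -pi to -pi/2: ∫_{-pi}^{-pi/2} (5) sin(2*u) du = (5/2) - (-5/2) = 5.
Directly, an antiderivative of (4) sin(2*u) is -2*cos(2*u); evaluating from -pi/2 to pi/2: ∫_{-pi/2}^{pi/2} (4) sin(2*u) du = (2) - (2) = 0.
Directly, an antiderivative of (-2) sin(2*u) is cos(2*u); evaluating from pi/2 to pi: ∫_{pi/2}^{pi} (-2) sin(2*u) du = (1) - (-1) = 2.
Summing the pieces and multiplying by (1/pi) gives b_2 = 7/pi.

7/pi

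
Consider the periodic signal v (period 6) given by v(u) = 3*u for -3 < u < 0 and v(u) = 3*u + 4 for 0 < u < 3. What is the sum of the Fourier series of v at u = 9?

2

u = 9 differs from u = 3 by 1 full period(s), and the series is 6-periodic.
At u = 3 the one-sided limits are v(3^-) = 13 and v(3^+) = -9.
By Dirichlet's theorem the series converges to their average, [(13) + (-9)]/2 = 2.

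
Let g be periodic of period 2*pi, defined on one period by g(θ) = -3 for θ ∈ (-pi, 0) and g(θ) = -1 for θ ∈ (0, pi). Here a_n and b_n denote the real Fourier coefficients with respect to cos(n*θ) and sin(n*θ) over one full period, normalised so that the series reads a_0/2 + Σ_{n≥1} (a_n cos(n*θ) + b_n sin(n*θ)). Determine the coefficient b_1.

4/pi

b_1 = 1/pi ∫_{-pi}^{pi} g(θ) sin(θ) dθ.
Split the integral at the breakpoints.
Directly, an antiderivative of (-3) sin(θ) is 3*cos(θ); evaluating from -pi to 0: ∫_{-pi}^{0} (-3) sin(θ) dθ = (3) - (-3) = 6.
Directly, an antiderivative of (-1) sin(θ) is cos(θ); evaluating from 0 to pi: ∫_{0}^{pi} (-1) sin(θ) dθ = (-1) - (1) = -2.
Summing the pieces and multiplying by (1/pi) gives b_1 = 4/pi.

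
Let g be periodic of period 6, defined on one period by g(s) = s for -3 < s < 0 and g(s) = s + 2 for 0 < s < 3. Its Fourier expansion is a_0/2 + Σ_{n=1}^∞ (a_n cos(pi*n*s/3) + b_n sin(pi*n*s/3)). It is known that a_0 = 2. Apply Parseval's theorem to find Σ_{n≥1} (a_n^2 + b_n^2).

Parseval: a_0^2/2 + Σ_{n≥1} (a_n^2+b_n^2) = 1/3 ∫_{-3}^{3} g(s)^2 ds = 16.
Subtract a_0^2/2 = 2: Σ (a_n^2+b_n^2) = 14.

14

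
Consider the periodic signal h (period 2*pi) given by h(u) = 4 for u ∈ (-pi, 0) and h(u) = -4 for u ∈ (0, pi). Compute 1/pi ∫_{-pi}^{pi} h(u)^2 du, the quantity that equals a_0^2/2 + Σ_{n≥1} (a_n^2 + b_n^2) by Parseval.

32

1/pi ∫_{-pi}^{pi} h(u)^2 du = 1/pi · (32*pi) = 32.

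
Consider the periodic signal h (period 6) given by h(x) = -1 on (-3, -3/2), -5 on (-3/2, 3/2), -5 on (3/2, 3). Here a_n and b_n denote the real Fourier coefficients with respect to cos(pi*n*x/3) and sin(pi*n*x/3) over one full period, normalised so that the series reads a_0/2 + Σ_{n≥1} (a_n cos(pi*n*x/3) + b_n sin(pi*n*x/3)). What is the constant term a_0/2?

a_0 = 1/3 ∫_{-3}^{3} h(x) dx = 1/3 · (-24) = -8.
So the constant term a_0/2 = -4.

-4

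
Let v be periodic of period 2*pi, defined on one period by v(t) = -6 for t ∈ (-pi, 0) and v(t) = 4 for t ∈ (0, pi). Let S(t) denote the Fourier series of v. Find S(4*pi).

t = 4*pi differs from t = 0 by 2 full period(s), and the series is 2*pi-periodic.
At t = 0 the one-sided limits are v(0^-) = -6 and v(0^+) = 4.
By Dirichlet's theorem the series converges to their average, [(-6) + (4)]/2 = -1.

-1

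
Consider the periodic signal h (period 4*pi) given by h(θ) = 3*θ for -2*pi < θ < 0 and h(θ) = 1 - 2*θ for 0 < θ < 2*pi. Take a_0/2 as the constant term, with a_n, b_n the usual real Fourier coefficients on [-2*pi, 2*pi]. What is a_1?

20/pi

a_1 = (1/(2*pi)) ∫_{-2*pi}^{2*pi} h(θ) cos(θ/2) dθ.
Split the integral at the breakpoints.
Integrating by parts (boundary term plus one more integral), an antiderivative of (3*θ) cos(θ/2) is 6*θ*sin(θ/2) + 12*cos(θ/2); evaluating from -2*pi to 0: ∫_{-2*pi}^{0} (3*θ) cos(θ/2) dθ = (12) - (-12) = 24.
Integrating by parts (boundary term plus one more integral), an antiderivative of (1 - 2*θ) cos(θ/2) is -4*θ*sin(θ/2) + 2*sin(θ/2) - 8*cos(θ/2); evaluating from 0 to 2*pi: ∫_{0}^{2*pi} (1 - 2*θ) cos(θ/2) dθ = (8) - (-8) = 16.
Summing the pieces and multiplying by (1/(2*pi)) gives a_1 = 20/pi.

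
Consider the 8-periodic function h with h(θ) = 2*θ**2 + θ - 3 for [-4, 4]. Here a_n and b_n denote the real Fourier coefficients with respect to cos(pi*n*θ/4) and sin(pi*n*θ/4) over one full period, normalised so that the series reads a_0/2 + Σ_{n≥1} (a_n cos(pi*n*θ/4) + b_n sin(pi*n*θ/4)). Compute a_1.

-128/pi**2

a_1 = 1/4 ∫_{-4}^{4} h(θ) cos(pi*θ/4) dθ.
Integrating by parts twice (tabular method), an antiderivative of (2*θ**2 + θ - 3) cos(pi*θ/4) is 8*θ**2*sin(pi*θ/4)/pi + 4*θ*sin(pi*θ/4)/pi + 64*θ*cos(pi*θ/4)/pi**2 - 256*sin(pi*θ/4)/pi**3 - 12*sin(pi*θ/4)/pi + 16*cos(pi*θ/4)/pi**2; evaluating from -4 to 4: ∫_{-4}^{4} (2*θ**2 + θ - 3) cos(pi*θ/4) dθ = (-272/pi**2) - (240/pi**2) = -512/pi**2.
Hence a_1 = (1/4)·(-512/pi**2) = -128/pi**2.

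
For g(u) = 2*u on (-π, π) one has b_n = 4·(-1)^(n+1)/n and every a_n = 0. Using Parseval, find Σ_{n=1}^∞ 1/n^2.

pi**2/6

Parseval: Σ b_n^2 = (1/π) ∫_{-π}^{π} g(u)^2 du = 8*pi**2/3.
Σ b_n^2 = Σ 16/n^2, so Σ 1/n^2 = (8*pi**2/3)/16 = pi**2/6.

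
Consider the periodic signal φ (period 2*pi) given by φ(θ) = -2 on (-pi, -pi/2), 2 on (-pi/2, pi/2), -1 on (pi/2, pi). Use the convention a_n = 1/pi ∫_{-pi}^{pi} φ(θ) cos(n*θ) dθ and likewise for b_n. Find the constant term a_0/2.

a_0 = 1/pi ∫_{-pi}^{pi} φ(θ) dθ = 1/pi · (pi/2) = 1/2.
So the constant term a_0/2 = 1/4.

1/4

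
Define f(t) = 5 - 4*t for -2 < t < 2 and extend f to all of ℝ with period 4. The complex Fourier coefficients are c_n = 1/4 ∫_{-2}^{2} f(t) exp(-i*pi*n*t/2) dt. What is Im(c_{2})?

-4/pi

Since f is real-valued, Im(c_{2}) = -1/4 ∫_{-2}^{2} f(t) sin(pi*t) dt = -b_{2}/2.
Integrating by parts (boundary term plus one more integral), an antiderivative of (5 - 4*t) sin(pi*t) is 4*t*cos(pi*t)/pi - 4*sin(pi*t)/pi**2 - 5*cos(pi*t)/pi; evaluating from -2 to 2: ∫_{-2}^{2} (5 - 4*t) sin(pi*t) dt = (3/pi) - (-13/pi) = 16/pi.
Hence Im(c_{2}) = (-1/4)·(16/pi) = -4/pi.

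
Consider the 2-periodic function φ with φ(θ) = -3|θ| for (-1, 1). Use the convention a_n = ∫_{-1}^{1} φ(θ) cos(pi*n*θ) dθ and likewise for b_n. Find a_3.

a_3 = ∫_{-1}^{1} φ(θ) cos(3*pi*θ) dθ.
φ is even and cos(3*pi*θ) is even, so the integrand is even and a_3 = 2 ∫_0^{1} φ(θ) cos(3*pi*θ) dθ.
Integrating by parts (boundary term plus one more integral), an antiderivative of (-3*θ) cos(3*pi*θ) is -θ*sin(3*pi*θ)/pi - cos(3*pi*θ)/(3*pi**2); evaluating from 0 to 1: ∫_{0}^{1} (-3*θ) cos(3*pi*θ) dθ = (1/(3*pi**2)) - (-1/(3*pi**2)) = 2/(3*pi**2).
Hence a_3 = 2·(2/(3*pi**2)) = 4/(3*pi**2).

4/(3*pi**2)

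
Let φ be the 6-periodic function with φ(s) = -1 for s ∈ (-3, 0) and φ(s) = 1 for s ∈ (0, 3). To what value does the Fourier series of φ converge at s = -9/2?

1

s = -9/2 differs from s = 3/2 by -1 full period(s), and the series is 6-periodic.
φ is continuous at s = 3/2 with value 1, so the series converges to 1 there.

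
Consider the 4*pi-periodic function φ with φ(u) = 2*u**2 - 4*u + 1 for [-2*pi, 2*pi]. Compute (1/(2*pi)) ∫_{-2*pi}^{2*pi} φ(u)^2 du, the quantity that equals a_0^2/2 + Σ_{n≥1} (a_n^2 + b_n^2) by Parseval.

(1/(2*pi)) ∫_{-2*pi}^{2*pi} φ(u)^2 du = (1/(2*pi)) · (4*pi*(15 + 400*pi**2 + 192*pi**4)/15) = 2 + 160*pi**2/3 + 128*pi**4/5.

2 + 160*pi**2/3 + 128*pi**4/5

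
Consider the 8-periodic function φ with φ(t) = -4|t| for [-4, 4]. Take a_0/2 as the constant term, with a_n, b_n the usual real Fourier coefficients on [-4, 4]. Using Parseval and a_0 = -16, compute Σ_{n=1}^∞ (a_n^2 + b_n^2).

Parseval: a_0^2/2 + Σ_{n≥1} (a_n^2+b_n^2) = 1/4 ∫_{-4}^{4} φ(t)^2 dt = 512/3.
Subtract a_0^2/2 = 128: Σ (a_n^2+b_n^2) = 128/3.

128/3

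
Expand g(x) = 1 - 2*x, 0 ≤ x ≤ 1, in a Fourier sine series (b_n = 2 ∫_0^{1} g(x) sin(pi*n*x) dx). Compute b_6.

b_6 = 2 ∫_0^{1} (1 - 2*x) sin(6*pi*x) dx.
Integrating by parts (boundary term plus one more integral), an antiderivative of (1 - 2*x) sin(6*pi*x) is x*cos(6*pi*x)/(3*pi) - sin(6*pi*x)/(18*pi**2) - cos(6*pi*x)/(6*pi); evaluating from 0 to 1: ∫_{0}^{1} (1 - 2*x) sin(6*pi*x) dx = (1/(6*pi)) - (-1/(6*pi)) = 1/(3*pi).
Hence b_6 = 2·(1/(3*pi)) = 2/(3*pi).

2/(3*pi)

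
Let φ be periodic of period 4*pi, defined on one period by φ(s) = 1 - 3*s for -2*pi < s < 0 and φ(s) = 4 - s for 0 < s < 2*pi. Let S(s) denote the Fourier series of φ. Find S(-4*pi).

s = -4*pi differs from s = 0 by -1 full period(s), and the series is 4*pi-periodic.
At s = 0 the one-sided limits are φ(0^-) = 1 and φ(0^+) = 4.
By Dirichlet's theorem the series converges to their average, [(1) + (4)]/2 = 5/2.

5/2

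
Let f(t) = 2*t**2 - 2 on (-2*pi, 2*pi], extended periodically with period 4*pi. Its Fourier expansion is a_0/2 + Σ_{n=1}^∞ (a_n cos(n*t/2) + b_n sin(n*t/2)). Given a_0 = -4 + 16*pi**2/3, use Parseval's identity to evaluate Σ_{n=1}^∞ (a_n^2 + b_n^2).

Parseval: a_0^2/2 + Σ_{n≥1} (a_n^2+b_n^2) = (1/(2*pi)) ∫_{-2*pi}^{2*pi} f(t)^2 dt = -64*pi**2/3 + 8 + 128*pi**4/5.
Subtract a_0^2/2 = 8*(3 - 4*pi**2)**2/9: Σ (a_n^2+b_n^2) = 512*pi**4/45.

512*pi**4/45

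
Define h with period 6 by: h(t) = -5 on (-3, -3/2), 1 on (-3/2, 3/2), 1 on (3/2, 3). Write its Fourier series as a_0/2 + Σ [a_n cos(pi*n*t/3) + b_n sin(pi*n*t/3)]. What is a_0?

a_0 = 1/3 ∫_{-3}^{3} h(t) dt = 1/3 · (-3) = -1.

-1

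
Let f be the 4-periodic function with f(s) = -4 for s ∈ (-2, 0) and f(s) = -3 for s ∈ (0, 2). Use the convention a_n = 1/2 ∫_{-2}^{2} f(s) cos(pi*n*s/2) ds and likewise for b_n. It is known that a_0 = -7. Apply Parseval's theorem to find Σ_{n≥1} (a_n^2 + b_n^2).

Parseval: a_0^2/2 + Σ_{n≥1} (a_n^2+b_n^2) = 1/2 ∫_{-2}^{2} f(s)^2 ds = 25.
Subtract a_0^2/2 = 49/2: Σ (a_n^2+b_n^2) = 1/2.

1/2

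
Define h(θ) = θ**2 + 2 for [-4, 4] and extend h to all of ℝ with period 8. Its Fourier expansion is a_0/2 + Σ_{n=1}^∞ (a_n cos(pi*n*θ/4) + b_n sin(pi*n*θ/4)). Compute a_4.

4/pi**2

a_4 = 1/4 ∫_{-4}^{4} h(θ) cos(pi*θ) dθ.
h is even and cos(pi*θ) is even, so the integrand is even and a_4 = 1/2 ∫_0^{4} h(θ) cos(pi*θ) dθ.
Integrating by parts twice (tabular method), an antiderivative of (θ**2 + 2) cos(pi*θ) is θ**2*sin(pi*θ)/pi + 2*θ*cos(pi*θ)/pi**2 - 2*sin(pi*θ)/pi**3 + 2*sin(pi*θ)/pi; evaluating from 0 to 4: ∫_{0}^{4} (θ**2 + 2) cos(pi*θ) dθ = (8/pi**2) - (0) = 8/pi**2.
Hence a_4 = (1/2)·(8/pi**2) = 4/pi**2.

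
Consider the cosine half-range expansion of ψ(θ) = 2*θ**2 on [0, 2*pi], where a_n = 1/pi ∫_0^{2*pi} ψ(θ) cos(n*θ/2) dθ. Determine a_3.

a_3 = 1/pi ∫_0^{2*pi} (2*θ**2) cos(3*θ/2) dθ.
Integrating by parts twice (tabular method), an antiderivative of (2*θ**2) cos(3*θ/2) is 4*θ**2*sin(3*θ/2)/3 + 16*θ*cos(3*θ/2)/9 - 32*sin(3*θ/2)/27; evaluating from 0 to 2*pi: ∫_{0}^{2*pi} (2*θ**2) cos(3*θ/2) dθ = (-32*pi/9) - (0) = -32*pi/9.
Hence a_3 = (1/pi)·(-32*pi/9) = -32/9.

-32/9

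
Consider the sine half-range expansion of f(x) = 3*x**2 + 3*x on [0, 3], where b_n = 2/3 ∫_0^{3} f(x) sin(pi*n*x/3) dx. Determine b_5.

72*(-3 + 25*pi**2)/(125*pi**3)

b_5 = 2/3 ∫_0^{3} (3*x**2 + 3*x) sin(5*pi*x/3) dx.
Integrating by parts twice (tabular method), an antiderivative of (3*x**2 + 3*x) sin(5*pi*x/3) is -9*x**2*cos(5*pi*x/3)/(5*pi) + 54*x*sin(5*pi*x/3)/(25*pi**2) - 9*x*cos(5*pi*x/3)/(5*pi) + 27*sin(5*pi*x/3)/(25*pi**2) + 162*cos(5*pi*x/3)/(125*pi**3); evaluating from 0 to 3: ∫_{0}^{3} (3*x**2 + 3*x) sin(5*pi*x/3) dx = (54*(-3 + 50*pi**2)/(125*pi**3)) - (162/(125*pi**3)) = 108*(-3 + 25*pi**2)/(125*pi**3).
Hence b_5 = (2/3)·(108*(-3 + 25*pi**2)/(125*pi**3)) = 72*(-3 + 25*pi**2)/(125*pi**3).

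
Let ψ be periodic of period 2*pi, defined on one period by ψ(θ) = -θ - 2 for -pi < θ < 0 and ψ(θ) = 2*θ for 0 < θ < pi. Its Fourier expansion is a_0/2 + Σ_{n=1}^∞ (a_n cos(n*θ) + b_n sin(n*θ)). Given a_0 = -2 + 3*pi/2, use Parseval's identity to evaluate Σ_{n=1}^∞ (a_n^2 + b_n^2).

Parseval: a_0^2/2 + Σ_{n≥1} (a_n^2+b_n^2) = 1/pi ∫_{-pi}^{pi} ψ(θ)^2 dθ = -2*pi + 4 + 5*pi**2/3.
Subtract a_0^2/2 = (4 - 3*pi)**2/8: Σ (a_n^2+b_n^2) = 2 + pi + 13*pi**2/24.

2 + pi + 13*pi**2/24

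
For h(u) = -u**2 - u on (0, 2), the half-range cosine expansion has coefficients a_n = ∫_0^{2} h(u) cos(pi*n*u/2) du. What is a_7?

24/(49*pi**2)

a_7 = ∫_0^{2} (-u**2 - u) cos(7*pi*u/2) du.
Integrating by parts twice (tabular method), an antiderivative of (-u**2 - u) cos(7*pi*u/2) is -2*u**2*sin(7*pi*u/2)/(7*pi) - 2*u*sin(7*pi*u/2)/(7*pi) - 8*u*cos(7*pi*u/2)/(49*pi**2) + 16*sin(7*pi*u/2)/(343*pi**3) - 4*cos(7*pi*u/2)/(49*pi**2); evaluating from 0 to 2: ∫_{0}^{2} (-u**2 - u) cos(7*pi*u/2) du = (20/(49*pi**2)) - (-4/(49*pi**2)) = 24/(49*pi**2).
Hence a_7 = 24/(49*pi**2).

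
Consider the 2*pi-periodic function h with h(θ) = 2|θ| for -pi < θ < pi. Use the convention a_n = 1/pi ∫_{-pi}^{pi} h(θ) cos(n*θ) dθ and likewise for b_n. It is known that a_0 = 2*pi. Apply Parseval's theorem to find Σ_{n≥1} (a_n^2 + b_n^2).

2*pi**2/3

Parseval: a_0^2/2 + Σ_{n≥1} (a_n^2+b_n^2) = 1/pi ∫_{-pi}^{pi} h(θ)^2 dθ = 8*pi**2/3.
Subtract a_0^2/2 = 2*pi**2: Σ (a_n^2+b_n^2) = 2*pi**2/3.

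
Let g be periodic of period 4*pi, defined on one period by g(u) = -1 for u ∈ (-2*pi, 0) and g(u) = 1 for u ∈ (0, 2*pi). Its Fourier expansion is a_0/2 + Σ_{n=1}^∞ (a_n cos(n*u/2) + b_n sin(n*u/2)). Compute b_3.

b_3 = (1/(2*pi)) ∫_{-2*pi}^{2*pi} g(u) sin(3*u/2) du.
g is odd and sin(3*u/2) is odd, so the integrand is even and b_3 = 1/pi ∫_0^{2*pi} g(u) sin(3*u/2) du.
Directly, an antiderivative of (1) sin(3*u/2) is -2*cos(3*u/2)/3; evaluating from 0 to 2*pi: ∫_{0}^{2*pi} (1) sin(3*u/2) du = (2/3) - (-2/3) = 4/3.
Hence b_3 = (1/pi)·(4/3) = 4/(3*pi).

4/(3*pi)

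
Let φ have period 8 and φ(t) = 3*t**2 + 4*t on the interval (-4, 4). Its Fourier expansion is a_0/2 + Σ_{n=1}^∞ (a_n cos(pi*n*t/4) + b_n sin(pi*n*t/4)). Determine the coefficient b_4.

-8/pi

b_4 = 1/4 ∫_{-4}^{4} φ(t) sin(pi*t) dt.
Integrating by parts twice (tabular method), an antiderivative of (3*t**2 + 4*t) sin(pi*t) is -3*t**2*cos(pi*t)/pi + 6*t*sin(pi*t)/pi**2 - 4*t*cos(pi*t)/pi + 4*sin(pi*t)/pi**2 + 6*cos(pi*t)/pi**3; evaluating from -4 to 4: ∫_{-4}^{4} (3*t**2 + 4*t) sin(pi*t) dt = (-64/pi + 6/pi**3) - (-32/pi + 6/pi**3) = -32/pi.
Hence b_4 = (1/4)·(-32/pi) = -8/pi.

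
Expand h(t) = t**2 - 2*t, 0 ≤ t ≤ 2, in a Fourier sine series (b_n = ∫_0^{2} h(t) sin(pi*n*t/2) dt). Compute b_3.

-32/(27*pi**3)

b_3 = ∫_0^{2} (t**2 - 2*t) sin(3*pi*t/2) dt.
Integrating by parts twice (tabular method), an antiderivative of (t**2 - 2*t) sin(3*pi*t/2) is -2*t**2*cos(3*pi*t/2)/(3*pi) + 8*t*sin(3*pi*t/2)/(9*pi**2) + 4*t*cos(3*pi*t/2)/(3*pi) - 8*sin(3*pi*t/2)/(9*pi**2) + 16*cos(3*pi*t/2)/(27*pi**3); evaluating from 0 to 2: ∫_{0}^{2} (t**2 - 2*t) sin(3*pi*t/2) dt = (-16/(27*pi**3)) - (16/(27*pi**3)) = -32/(27*pi**3).
Hence b_3 = -32/(27*pi**3).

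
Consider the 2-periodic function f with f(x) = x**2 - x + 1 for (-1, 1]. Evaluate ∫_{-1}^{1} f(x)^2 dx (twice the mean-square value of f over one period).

22/5

∫_{-1}^{1} f(x)^2 dx = 22/5.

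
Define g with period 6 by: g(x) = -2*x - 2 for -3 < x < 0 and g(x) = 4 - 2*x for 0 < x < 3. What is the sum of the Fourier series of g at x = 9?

1

x = 9 differs from x = -3 by 2 full period(s), and the series is 6-periodic.
At x = -3 the one-sided limits are g(-3^-) = -2 and g(-3^+) = 4.
By Dirichlet's theorem the series converges to their average, [(-2) + (4)]/2 = 1.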